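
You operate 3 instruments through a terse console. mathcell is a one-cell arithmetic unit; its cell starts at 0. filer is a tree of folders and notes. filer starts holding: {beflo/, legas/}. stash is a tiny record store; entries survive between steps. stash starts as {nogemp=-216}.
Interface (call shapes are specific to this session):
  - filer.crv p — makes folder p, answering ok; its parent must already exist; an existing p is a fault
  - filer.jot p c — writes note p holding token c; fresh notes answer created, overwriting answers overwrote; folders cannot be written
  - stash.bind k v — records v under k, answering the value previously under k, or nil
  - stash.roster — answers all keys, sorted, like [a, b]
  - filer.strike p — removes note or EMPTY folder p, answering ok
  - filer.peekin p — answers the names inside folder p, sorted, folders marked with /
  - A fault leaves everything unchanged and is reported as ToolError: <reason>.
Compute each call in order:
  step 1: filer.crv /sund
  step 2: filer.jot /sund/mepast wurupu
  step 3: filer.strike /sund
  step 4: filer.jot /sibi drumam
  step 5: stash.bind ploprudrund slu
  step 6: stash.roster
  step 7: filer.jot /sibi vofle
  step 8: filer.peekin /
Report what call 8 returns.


>> filer.crv(p=/sund)
<< ok
>> filer.jot(p=/sund/mepast, c=wurupu)
<< created
>> filer.strike(p=/sund)
<< ToolError: not empty
>> filer.jot(p=/sibi, c=drumam)
<< created
>> stash.bind(k=ploprudrund, v=slu)
<< nil
>> stash.roster()
<< [nogemp, ploprudrund]
>> filer.jot(p=/sibi, c=vofle)
<< overwrote
>> filer.peekin(p=/)
<< [beflo/, legas/, sibi, sund/]

Answer: [beflo/, legas/, sibi, sund/]


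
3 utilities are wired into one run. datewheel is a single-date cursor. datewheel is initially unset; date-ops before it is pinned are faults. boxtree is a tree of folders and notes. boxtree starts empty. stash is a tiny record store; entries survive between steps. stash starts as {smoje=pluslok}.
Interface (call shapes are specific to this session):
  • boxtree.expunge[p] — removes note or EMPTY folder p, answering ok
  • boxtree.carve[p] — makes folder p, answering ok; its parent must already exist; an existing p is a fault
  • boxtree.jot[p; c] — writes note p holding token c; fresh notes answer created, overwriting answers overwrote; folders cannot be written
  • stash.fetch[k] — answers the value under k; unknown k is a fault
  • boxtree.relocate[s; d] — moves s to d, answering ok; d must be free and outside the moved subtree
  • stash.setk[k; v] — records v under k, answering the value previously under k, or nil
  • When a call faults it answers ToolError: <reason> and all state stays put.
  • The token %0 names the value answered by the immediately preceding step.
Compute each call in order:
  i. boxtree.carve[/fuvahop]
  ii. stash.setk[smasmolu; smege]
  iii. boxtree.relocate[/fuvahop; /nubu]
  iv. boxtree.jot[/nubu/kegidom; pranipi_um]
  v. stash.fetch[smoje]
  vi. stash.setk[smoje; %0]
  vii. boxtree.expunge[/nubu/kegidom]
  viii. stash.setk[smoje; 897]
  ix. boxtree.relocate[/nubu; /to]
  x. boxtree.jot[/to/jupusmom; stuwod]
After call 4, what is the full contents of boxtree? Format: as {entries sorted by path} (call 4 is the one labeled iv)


Answer: {nubu/, nubu/kegidom=pranipi_um}

Derivation:
# 1. carve(/fuvahop) => ok
# 2. setk(smasmolu, smege) => nil
# 3. relocate(/fuvahop, /nubu) => ok
# 4. jot(/nubu/kegidom, pranipi_um) => created
# 5. fetch(smoje) => pluslok
# 6. setk(smoje, %0) => pluslok
# 7. expunge(/nubu/kegidom) => ok
# 8. setk(smoje, 897) => pluslok
# 9. relocate(/nubu, /to) => ok
# 10. jot(/to/jupusmom, stuwod) => created


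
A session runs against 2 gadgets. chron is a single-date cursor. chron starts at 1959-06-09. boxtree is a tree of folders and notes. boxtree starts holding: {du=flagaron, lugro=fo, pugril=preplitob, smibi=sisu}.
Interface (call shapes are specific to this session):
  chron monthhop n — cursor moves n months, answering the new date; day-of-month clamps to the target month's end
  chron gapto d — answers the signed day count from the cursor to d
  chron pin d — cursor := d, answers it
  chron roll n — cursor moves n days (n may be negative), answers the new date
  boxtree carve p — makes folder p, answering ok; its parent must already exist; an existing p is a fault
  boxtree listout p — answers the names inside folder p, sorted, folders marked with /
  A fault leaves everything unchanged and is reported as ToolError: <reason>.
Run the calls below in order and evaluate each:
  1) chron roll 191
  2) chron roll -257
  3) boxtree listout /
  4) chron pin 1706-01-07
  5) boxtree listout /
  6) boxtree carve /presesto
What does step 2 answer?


Answer: 1959-04-04

Derivation:
>>> chron roll n→191
  1959-12-17
>>> chron roll n→-257
  1959-04-04
>>> boxtree listout p→/
  [du, lugro, pugril, smibi]
>>> chron pin d→1706-01-07
  1706-01-07
>>> boxtree listout p→/
  [du, lugro, pugril, smibi]
>>> boxtree carve p→/presesto
  ok


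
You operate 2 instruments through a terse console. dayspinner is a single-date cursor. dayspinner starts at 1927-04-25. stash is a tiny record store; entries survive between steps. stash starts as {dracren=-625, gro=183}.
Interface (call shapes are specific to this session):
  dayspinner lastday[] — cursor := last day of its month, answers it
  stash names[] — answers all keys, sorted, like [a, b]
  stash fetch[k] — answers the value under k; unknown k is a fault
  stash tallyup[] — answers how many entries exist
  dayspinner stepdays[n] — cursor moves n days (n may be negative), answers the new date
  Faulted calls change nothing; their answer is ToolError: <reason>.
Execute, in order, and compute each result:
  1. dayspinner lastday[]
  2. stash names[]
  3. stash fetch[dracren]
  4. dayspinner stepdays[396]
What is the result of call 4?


Answer: 1928-05-30

Derivation:
~$ dayspinner lastday
= 1927-04-30
~$ stash names
= [dracren, gro]
~$ stash fetch k: dracren
= -625
~$ dayspinner stepdays n: 396
= 1928-05-30


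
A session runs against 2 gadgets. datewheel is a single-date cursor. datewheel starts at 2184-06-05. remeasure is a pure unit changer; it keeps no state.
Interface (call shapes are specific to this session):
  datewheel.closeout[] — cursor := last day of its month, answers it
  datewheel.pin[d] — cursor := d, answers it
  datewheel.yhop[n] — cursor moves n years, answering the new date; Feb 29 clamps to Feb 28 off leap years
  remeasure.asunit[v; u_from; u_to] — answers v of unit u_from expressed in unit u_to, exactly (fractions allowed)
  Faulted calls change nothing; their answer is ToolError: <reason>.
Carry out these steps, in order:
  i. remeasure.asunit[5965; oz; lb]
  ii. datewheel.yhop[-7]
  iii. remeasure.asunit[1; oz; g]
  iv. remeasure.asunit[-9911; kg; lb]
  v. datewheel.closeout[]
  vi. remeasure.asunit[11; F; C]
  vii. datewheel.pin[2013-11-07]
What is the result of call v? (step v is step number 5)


Answer: 2177-06-30

Derivation:
Step: remeasure.asunit[v→5965; u_from→oz; u_to→lb]
Result: 5965/16
Step: datewheel.yhop[n→-7]
Result: 2177-06-05
Step: remeasure.asunit[v→1; u_from→oz; u_to→g]
Result: 45359237/1600000
Step: remeasure.asunit[v→-9911; u_from→kg; u_to→lb]
Result: -90100000000/4123567
Step: datewheel.closeout[]
Result: 2177-06-30
Step: remeasure.asunit[v→11; u_from→F; u_to→C]
Result: -35/3
Step: datewheel.pin[d→2013-11-07]
Result: 2013-11-07


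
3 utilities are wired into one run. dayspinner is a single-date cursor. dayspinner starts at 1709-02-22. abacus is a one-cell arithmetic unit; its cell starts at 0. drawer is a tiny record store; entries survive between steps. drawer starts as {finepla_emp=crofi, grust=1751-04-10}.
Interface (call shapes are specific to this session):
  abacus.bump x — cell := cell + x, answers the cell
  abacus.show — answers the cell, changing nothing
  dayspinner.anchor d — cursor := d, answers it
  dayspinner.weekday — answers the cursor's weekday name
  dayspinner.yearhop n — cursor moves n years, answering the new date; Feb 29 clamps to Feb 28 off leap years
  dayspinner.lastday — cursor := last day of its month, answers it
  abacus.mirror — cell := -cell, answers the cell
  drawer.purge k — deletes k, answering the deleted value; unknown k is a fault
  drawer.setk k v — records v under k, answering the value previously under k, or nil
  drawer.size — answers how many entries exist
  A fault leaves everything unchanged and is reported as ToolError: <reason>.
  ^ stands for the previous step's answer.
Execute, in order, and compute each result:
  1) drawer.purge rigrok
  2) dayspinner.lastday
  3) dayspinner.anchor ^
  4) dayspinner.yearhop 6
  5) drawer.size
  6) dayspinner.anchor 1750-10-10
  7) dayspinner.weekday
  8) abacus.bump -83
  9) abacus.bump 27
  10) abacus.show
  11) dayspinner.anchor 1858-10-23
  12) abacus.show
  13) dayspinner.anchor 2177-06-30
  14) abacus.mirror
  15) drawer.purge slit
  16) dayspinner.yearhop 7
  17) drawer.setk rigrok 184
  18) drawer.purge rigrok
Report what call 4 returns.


-> drawer.purge(k→rigrok)
<- ToolError: no such key rigrok
-> dayspinner.lastday()
<- 1709-02-28
-> dayspinner.anchor(d→^)
<- 1709-02-28
-> dayspinner.yearhop(n→6)
<- 1715-02-28
-> drawer.size()
<- 2
-> dayspinner.anchor(d→1750-10-10)
<- 1750-10-10
-> dayspinner.weekday()
<- Saturday
-> abacus.bump(x→-83)
<- -83
-> abacus.bump(x→27)
<- -56
-> abacus.show()
<- -56
-> dayspinner.anchor(d→1858-10-23)
<- 1858-10-23
-> abacus.show()
<- -56
-> dayspinner.anchor(d→2177-06-30)
<- 2177-06-30
-> abacus.mirror()
<- 56
-> drawer.purge(k→slit)
<- ToolError: no such key slit
-> dayspinner.yearhop(n→7)
<- 2184-06-30
-> drawer.setk(k→rigrok, v→184)
<- nil
-> drawer.purge(k→rigrok)
<- 184

Answer: 1715-02-28


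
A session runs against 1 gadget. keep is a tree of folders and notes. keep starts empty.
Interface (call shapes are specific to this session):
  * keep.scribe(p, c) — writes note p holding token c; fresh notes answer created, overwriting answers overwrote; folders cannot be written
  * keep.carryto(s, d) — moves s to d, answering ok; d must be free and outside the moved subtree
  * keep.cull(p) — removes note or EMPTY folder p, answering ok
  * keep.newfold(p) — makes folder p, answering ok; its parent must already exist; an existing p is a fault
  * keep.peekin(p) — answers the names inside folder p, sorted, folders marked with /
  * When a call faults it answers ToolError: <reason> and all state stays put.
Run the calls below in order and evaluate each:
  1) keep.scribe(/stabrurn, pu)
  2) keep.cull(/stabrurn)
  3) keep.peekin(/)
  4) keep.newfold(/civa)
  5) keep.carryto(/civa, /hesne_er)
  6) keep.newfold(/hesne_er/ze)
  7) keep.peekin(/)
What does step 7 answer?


Answer: [hesne_er/]

Derivation:
Invoking scribe on /stabrurn, pu, and see created.
I use cull on /stabrurn, and see ok.
Next I call peekin on /, yielding [].
Now I run newfold on /civa, which returns ok.
Now I run carryto on /civa, /hesne_er, giving ok.
I use newfold on /hesne_er/ze, and see ok.
I use peekin on /, and observe [hesne_er/].


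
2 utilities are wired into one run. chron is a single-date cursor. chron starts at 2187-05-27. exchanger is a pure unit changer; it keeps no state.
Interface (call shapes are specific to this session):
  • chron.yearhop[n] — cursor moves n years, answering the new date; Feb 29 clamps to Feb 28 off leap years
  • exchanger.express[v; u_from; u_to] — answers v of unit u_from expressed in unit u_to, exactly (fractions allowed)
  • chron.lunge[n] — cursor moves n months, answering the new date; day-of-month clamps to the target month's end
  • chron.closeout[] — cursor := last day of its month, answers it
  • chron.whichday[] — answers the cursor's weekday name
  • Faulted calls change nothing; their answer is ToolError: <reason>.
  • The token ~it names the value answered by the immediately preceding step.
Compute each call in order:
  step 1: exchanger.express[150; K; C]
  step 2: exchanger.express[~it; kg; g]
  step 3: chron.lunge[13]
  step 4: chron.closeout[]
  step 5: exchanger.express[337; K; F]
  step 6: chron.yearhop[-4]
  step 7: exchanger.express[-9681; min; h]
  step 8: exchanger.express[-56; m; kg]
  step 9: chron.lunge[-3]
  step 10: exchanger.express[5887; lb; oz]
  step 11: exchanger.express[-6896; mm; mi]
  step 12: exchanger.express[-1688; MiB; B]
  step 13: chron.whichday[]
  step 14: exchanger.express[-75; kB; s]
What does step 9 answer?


-- 1. exchanger.express(v='150', u_from='K', u_to='C') -> -2463/20
-- 2. exchanger.express(v='~it', u_from='kg', u_to='g') -> -123150
-- 3. chron.lunge(n='13') -> 2188-06-27
-- 4. chron.closeout() -> 2188-06-30
-- 5. exchanger.express(v='337', u_from='K', u_to='F') -> 14693/100
-- 6. chron.yearhop(n='-4') -> 2184-06-30
-- 7. exchanger.express(v='-9681', u_from='min', u_to='h') -> -3227/20
-- 8. exchanger.express(v='-56', u_from='m', u_to='kg') -> ToolError: incompatible units
-- 9. chron.lunge(n='-3') -> 2184-03-30
-- 10. exchanger.express(v='5887', u_from='lb', u_to='oz') -> 94192
-- 11. exchanger.express(v='-6896', u_from='mm', u_to='mi') -> -431/100584
-- 12. exchanger.express(v='-1688', u_from='MiB', u_to='B') -> -1769996288
-- 13. chron.whichday() -> Tuesday
-- 14. exchanger.express(v='-75', u_from='kB', u_to='s') -> ToolError: incompatible units

Answer: 2184-03-30


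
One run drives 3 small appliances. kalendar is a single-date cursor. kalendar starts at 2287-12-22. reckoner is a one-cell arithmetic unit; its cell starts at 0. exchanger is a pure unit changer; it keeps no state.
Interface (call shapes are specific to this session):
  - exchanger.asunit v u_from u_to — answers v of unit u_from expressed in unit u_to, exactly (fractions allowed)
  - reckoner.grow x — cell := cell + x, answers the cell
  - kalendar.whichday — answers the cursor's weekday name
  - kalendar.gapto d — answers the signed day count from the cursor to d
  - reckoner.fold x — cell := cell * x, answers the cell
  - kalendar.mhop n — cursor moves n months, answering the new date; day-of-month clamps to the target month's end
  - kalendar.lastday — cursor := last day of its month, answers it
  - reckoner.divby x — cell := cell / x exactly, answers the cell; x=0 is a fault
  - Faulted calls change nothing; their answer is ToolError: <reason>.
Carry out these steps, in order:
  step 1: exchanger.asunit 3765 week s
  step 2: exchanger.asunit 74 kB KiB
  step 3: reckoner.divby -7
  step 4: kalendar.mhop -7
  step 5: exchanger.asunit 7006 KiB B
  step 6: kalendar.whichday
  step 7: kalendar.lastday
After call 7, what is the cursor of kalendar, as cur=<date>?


>> asunit(v→3765, u_from→week, u_to→s)
<< 2277072000
>> asunit(v→74, u_from→kB, u_to→KiB)
<< 4625/64
>> divby(x→-7)
<< 0
>> mhop(n→-7)
<< 2287-05-22
>> asunit(v→7006, u_from→KiB, u_to→B)
<< 7174144
>> whichday()
<< Sunday
>> lastday()
<< 2287-05-31

Answer: cur=2287-05-31


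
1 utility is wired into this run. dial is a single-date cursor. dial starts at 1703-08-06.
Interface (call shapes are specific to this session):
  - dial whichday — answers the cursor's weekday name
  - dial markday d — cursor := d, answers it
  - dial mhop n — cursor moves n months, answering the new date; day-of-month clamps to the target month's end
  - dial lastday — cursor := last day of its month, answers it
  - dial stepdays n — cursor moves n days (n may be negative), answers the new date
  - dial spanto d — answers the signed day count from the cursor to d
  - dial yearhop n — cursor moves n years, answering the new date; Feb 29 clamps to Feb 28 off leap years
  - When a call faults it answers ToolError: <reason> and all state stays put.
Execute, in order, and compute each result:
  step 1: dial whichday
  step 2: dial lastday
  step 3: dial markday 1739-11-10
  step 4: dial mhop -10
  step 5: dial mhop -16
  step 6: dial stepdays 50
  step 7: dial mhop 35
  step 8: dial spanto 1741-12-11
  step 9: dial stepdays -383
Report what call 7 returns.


# 1. dial whichday() ~> Monday
# 2. dial lastday() ~> 1703-08-31
# 3. dial markday(d→1739-11-10) ~> 1739-11-10
# 4. dial mhop(n→-10) ~> 1739-01-10
# 5. dial mhop(n→-16) ~> 1737-09-10
# 6. dial stepdays(n→50) ~> 1737-10-30
# 7. dial mhop(n→35) ~> 1740-09-30
# 8. dial spanto(d→1741-12-11) ~> 437
# 9. dial stepdays(n→-383) ~> 1739-09-13

Answer: 1740-09-30


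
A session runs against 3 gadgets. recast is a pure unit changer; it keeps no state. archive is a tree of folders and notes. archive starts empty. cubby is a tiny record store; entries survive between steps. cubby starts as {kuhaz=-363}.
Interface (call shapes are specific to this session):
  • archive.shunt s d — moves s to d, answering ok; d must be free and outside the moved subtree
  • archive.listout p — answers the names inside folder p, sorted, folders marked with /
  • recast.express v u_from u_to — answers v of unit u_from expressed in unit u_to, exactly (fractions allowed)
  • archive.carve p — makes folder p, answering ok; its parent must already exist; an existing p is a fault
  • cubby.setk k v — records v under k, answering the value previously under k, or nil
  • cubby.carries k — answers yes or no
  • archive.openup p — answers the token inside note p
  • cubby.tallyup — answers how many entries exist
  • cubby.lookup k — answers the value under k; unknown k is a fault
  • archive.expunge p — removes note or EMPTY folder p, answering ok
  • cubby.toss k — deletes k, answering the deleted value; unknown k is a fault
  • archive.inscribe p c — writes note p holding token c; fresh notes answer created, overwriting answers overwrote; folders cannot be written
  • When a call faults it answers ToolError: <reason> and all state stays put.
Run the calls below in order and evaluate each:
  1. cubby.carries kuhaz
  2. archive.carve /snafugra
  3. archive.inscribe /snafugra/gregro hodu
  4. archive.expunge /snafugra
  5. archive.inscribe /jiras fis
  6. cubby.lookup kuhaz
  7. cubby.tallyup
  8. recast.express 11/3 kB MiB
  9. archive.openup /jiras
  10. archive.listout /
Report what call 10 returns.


Answer: [jiras, snafugra/]

Derivation:
Do: carries[kuhaz]
See: yes
Do: carve[/snafugra]
See: ok
Do: inscribe[/snafugra/gregro; hodu]
See: created
Do: expunge[/snafugra]
See: ToolError: not empty
Do: inscribe[/jiras; fis]
See: created
Do: lookup[kuhaz]
See: -363
Do: tallyup[]
See: 1
Do: express[11/3; kB; MiB]
See: 1375/393216
Do: openup[/jiras]
See: fis
Do: listout[/]
See: [jiras, snafugra/]


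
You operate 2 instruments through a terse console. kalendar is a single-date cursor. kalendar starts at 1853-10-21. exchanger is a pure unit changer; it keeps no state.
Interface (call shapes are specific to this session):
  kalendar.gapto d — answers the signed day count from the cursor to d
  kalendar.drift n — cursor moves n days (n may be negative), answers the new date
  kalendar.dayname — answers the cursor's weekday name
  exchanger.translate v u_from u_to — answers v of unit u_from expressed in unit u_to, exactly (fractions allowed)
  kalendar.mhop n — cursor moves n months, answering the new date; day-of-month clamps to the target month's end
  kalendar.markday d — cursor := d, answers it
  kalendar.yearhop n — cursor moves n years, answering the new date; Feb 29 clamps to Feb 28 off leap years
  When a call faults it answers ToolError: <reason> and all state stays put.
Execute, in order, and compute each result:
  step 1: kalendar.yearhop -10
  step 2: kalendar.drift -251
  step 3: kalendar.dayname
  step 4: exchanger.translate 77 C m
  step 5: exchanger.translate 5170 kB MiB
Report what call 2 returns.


Answer: 1843-02-12

Derivation:
$ kalendar.yearhop n→-10
= 1843-10-21
$ kalendar.drift n→-251
= 1843-02-12
$ kalendar.dayname
= Sunday
$ exchanger.translate v→77 u_from→C u_to→m
= ToolError: incompatible units
$ exchanger.translate v→5170 u_from→kB u_to→MiB
= 323125/65536


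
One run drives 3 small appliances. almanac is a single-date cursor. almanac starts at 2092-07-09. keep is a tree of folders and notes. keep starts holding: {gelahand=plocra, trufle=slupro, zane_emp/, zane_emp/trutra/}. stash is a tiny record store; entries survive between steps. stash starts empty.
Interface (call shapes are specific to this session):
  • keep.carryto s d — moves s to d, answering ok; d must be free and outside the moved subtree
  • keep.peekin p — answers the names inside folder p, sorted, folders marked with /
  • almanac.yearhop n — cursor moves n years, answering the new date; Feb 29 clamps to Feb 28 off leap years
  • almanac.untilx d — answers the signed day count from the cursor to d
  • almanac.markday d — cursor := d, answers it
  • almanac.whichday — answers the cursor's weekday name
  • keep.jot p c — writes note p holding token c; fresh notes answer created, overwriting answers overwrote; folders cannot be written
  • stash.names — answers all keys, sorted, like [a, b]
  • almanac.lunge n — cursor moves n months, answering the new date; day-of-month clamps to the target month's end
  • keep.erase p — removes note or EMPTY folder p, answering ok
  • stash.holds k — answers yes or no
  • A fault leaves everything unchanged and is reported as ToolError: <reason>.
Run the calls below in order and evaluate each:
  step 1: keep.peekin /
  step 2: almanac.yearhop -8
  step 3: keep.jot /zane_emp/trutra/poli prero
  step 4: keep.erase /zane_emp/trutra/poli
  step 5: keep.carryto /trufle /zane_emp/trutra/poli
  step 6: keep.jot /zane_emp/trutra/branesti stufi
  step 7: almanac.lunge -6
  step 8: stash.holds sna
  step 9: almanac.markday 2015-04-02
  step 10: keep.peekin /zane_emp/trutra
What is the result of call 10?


Answer: [branesti, poli]

Derivation:
-> peekin(p: /)
<- [gelahand, trufle, zane_emp/]
-> yearhop(n: -8)
<- 2084-07-09
-> jot(p: /zane_emp/trutra/poli, c: prero)
<- created
-> erase(p: /zane_emp/trutra/poli)
<- ok
-> carryto(s: /trufle, d: /zane_emp/trutra/poli)
<- ok
-> jot(p: /zane_emp/trutra/branesti, c: stufi)
<- created
-> lunge(n: -6)
<- 2084-01-09
-> holds(k: sna)
<- no
-> markday(d: 2015-04-02)
<- 2015-04-02
-> peekin(p: /zane_emp/trutra)
<- [branesti, poli]


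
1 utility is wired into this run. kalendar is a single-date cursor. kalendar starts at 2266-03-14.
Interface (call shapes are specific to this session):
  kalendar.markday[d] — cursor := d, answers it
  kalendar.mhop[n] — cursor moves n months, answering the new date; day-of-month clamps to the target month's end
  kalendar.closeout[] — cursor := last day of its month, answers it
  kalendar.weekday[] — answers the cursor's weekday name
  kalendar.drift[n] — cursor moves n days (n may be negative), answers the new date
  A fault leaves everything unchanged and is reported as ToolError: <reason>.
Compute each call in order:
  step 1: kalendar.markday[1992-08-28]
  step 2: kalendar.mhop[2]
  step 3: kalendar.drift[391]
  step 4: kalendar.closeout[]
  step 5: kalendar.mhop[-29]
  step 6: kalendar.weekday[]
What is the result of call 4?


Answer: 1993-11-30

Derivation:
I use markday passing d: 1992-08-28, giving 1992-08-28.
Using mhop passing n: 2, and observe 1992-10-28.
I run drift passing n: 391, which returns 1993-11-23.
Calling closeout(), and see 1993-11-30.
I use mhop passing n: -29, and see 1991-06-30.
I call weekday, — result: Sunday.


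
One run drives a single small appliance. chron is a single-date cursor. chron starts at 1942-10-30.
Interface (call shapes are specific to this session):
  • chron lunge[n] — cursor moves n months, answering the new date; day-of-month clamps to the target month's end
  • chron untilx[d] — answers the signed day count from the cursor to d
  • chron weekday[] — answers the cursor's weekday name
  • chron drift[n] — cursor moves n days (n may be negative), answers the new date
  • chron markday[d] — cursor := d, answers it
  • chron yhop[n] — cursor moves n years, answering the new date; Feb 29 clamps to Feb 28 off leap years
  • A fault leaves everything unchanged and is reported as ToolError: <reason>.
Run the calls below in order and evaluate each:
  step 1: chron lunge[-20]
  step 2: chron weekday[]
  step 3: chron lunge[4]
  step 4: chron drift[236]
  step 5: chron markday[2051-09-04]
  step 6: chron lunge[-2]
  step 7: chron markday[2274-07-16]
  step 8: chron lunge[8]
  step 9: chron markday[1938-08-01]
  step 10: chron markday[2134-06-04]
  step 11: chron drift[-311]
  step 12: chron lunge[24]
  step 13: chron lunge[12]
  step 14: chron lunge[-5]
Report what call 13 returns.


Answer: 2136-07-28

Derivation:
-> chron lunge(n→-20)
<- 1941-02-28
-> chron weekday()
<- Friday
-> chron lunge(n→4)
<- 1941-06-28
-> chron drift(n→236)
<- 1942-02-19
-> chron markday(d→2051-09-04)
<- 2051-09-04
-> chron lunge(n→-2)
<- 2051-07-04
-> chron markday(d→2274-07-16)
<- 2274-07-16
-> chron lunge(n→8)
<- 2275-03-16
-> chron markday(d→1938-08-01)
<- 1938-08-01
-> chron markday(d→2134-06-04)
<- 2134-06-04
-> chron drift(n→-311)
<- 2133-07-28
-> chron lunge(n→24)
<- 2135-07-28
-> chron lunge(n→12)
<- 2136-07-28
-> chron lunge(n→-5)
<- 2136-02-28


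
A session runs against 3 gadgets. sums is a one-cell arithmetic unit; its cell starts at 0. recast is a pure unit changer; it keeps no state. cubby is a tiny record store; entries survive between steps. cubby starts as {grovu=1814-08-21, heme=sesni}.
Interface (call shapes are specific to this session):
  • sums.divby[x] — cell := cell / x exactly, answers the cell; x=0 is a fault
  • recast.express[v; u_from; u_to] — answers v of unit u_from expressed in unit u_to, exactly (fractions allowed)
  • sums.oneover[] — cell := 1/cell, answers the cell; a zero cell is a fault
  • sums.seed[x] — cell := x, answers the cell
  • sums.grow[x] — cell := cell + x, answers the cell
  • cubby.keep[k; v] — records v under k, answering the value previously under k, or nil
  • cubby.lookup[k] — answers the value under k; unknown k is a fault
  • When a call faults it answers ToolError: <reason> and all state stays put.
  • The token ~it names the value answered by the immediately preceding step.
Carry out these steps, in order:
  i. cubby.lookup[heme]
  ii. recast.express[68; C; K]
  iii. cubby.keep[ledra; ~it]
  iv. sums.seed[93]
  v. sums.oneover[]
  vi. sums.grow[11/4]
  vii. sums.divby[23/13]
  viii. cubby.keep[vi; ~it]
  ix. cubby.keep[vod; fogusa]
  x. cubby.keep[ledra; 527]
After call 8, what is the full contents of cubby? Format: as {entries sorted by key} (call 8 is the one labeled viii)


$ cubby.lookup heme
[out] sesni
$ recast.express 68 C K
[out] 6823/20
$ cubby.keep ledra ~it
[out] nil
$ sums.seed 93
[out] 93
$ sums.oneover
[out] 1/93
$ sums.grow 11/4
[out] 1027/372
$ sums.divby 23/13
[out] 13351/8556
$ cubby.keep vi ~it
[out] nil
$ cubby.keep vod fogusa
[out] nil
$ cubby.keep ledra 527
[out] 6823/20

Answer: {grovu=1814-08-21, heme=sesni, ledra=6823/20, vi=13351/8556}


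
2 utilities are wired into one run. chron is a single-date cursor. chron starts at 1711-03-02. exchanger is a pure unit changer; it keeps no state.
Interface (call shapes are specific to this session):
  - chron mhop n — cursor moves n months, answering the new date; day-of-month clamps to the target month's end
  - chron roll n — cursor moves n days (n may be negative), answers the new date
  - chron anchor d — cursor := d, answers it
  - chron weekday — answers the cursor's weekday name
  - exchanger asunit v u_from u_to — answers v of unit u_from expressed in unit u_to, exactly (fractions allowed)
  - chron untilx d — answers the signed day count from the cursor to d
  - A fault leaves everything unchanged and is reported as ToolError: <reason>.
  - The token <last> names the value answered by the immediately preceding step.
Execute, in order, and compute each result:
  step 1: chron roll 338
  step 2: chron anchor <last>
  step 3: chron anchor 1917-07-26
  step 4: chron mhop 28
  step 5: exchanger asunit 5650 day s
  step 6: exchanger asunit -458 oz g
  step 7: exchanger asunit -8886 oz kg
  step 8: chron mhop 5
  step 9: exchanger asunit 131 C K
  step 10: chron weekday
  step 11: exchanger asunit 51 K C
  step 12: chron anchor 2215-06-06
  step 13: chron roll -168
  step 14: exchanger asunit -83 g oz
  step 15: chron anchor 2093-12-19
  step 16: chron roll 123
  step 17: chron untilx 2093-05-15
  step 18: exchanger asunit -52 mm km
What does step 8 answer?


Answer: 1920-04-26

Derivation:
Act: chron roll[n='338']
Obs: 1712-02-03
Act: chron anchor[d='<last>']
Obs: 1712-02-03
Act: chron anchor[d='1917-07-26']
Obs: 1917-07-26
Act: chron mhop[n='28']
Obs: 1919-11-26
Act: exchanger asunit[v='5650'; u_from='day'; u_to='s']
Obs: 488160000
Act: exchanger asunit[v='-458'; u_from='oz'; u_to='g']
Obs: -10387265273/800000
Act: exchanger asunit[v='-8886'; u_from='oz'; u_to='kg']
Obs: -201531089991/800000000
Act: chron mhop[n='5']
Obs: 1920-04-26
Act: exchanger asunit[v='131'; u_from='C'; u_to='K']
Obs: 8083/20
Act: chron weekday[]
Obs: Monday
Act: exchanger asunit[v='51'; u_from='K'; u_to='C']
Obs: -4443/20
Act: chron anchor[d='2215-06-06']
Obs: 2215-06-06
Act: chron roll[n='-168']
Obs: 2214-12-20
Act: exchanger asunit[v='-83'; u_from='g'; u_to='oz']
Obs: -132800000/45359237
Act: chron anchor[d='2093-12-19']
Obs: 2093-12-19
Act: chron roll[n='123']
Obs: 2094-04-21
Act: chron untilx[d='2093-05-15']
Obs: -341
Act: exchanger asunit[v='-52'; u_from='mm'; u_to='km']
Obs: -13/250000


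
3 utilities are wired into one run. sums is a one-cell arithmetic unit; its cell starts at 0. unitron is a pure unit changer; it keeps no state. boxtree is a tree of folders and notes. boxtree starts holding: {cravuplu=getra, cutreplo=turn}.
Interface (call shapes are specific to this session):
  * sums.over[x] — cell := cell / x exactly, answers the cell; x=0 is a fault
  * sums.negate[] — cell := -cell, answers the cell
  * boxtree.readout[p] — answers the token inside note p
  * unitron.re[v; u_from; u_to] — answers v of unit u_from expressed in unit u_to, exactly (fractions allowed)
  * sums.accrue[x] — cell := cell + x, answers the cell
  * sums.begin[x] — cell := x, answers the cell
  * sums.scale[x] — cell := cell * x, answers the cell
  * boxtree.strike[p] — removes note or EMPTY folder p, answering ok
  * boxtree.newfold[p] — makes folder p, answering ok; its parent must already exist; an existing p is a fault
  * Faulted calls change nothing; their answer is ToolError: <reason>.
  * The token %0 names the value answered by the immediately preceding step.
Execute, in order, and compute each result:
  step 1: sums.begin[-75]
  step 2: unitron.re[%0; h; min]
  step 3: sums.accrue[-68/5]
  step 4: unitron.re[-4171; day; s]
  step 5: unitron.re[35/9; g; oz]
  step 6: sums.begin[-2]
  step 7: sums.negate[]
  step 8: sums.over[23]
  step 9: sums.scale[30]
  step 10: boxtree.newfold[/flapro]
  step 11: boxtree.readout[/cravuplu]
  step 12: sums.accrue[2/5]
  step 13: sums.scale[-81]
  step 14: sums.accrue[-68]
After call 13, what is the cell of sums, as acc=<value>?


Answer: acc=-28026/115

Derivation:
·→ sums.begin(x: -75)
·← -75
·→ unitron.re(v: %0, u_from: h, u_to: min)
·← -4500
·→ sums.accrue(x: -68/5)
·← -443/5
·→ unitron.re(v: -4171, u_from: day, u_to: s)
·← -360374400
·→ unitron.re(v: 35/9, u_from: g, u_to: oz)
·← 8000000/58319019
·→ sums.begin(x: -2)
·← -2
·→ sums.negate()
·← 2
·→ sums.over(x: 23)
·← 2/23
·→ sums.scale(x: 30)
·← 60/23
·→ boxtree.newfold(p: /flapro)
·← ok
·→ boxtree.readout(p: /cravuplu)
·← getra
·→ sums.accrue(x: 2/5)
·← 346/115
·→ sums.scale(x: -81)
·← -28026/115
·→ sums.accrue(x: -68)
·← -35846/115


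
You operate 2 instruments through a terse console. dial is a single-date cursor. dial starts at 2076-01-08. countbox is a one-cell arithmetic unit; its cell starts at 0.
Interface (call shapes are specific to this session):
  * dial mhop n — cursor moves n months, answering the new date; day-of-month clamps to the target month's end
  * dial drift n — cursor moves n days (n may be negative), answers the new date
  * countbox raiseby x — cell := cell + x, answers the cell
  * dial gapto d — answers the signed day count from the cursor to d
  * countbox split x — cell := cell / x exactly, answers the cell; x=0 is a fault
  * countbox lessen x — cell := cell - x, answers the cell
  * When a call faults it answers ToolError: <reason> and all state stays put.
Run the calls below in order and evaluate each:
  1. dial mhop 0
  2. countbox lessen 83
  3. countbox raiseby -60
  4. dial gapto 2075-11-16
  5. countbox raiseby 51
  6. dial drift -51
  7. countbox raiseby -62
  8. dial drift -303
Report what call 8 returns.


Answer: 2075-01-19

Derivation:
Now I run dial mhop(n=0), and observe 2076-01-08.
Invoking countbox lessen(x=83), and get -83.
Now I run countbox raiseby(x=-60): -143.
I try dial gapto(d=2075-11-16), — result: -53.
I use countbox raiseby(x=51): -92.
I invoke dial drift(n=-51), giving 2075-11-18.
I call countbox raiseby(x=-62), giving -154.
I run dial drift(n=-303), → 2075-01-19.


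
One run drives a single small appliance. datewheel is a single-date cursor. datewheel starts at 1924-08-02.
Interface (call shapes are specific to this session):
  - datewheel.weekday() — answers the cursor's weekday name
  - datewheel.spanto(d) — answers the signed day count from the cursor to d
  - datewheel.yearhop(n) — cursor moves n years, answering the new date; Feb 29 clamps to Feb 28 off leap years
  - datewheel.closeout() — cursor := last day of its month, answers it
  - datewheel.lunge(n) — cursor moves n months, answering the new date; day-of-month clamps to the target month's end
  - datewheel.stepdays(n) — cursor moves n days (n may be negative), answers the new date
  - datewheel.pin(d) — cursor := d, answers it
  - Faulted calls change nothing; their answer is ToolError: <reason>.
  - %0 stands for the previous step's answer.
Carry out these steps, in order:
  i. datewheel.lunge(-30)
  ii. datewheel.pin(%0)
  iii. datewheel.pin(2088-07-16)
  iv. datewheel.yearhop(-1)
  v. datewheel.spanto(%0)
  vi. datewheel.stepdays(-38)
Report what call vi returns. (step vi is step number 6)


Answer: 2087-06-08

Derivation:
==> datewheel.lunge(n→-30)
<== 1922-02-02
==> datewheel.pin(d→%0)
<== 1922-02-02
==> datewheel.pin(d→2088-07-16)
<== 2088-07-16
==> datewheel.yearhop(n→-1)
<== 2087-07-16
==> datewheel.spanto(d→%0)
<== 0
==> datewheel.stepdays(n→-38)
<== 2087-06-08


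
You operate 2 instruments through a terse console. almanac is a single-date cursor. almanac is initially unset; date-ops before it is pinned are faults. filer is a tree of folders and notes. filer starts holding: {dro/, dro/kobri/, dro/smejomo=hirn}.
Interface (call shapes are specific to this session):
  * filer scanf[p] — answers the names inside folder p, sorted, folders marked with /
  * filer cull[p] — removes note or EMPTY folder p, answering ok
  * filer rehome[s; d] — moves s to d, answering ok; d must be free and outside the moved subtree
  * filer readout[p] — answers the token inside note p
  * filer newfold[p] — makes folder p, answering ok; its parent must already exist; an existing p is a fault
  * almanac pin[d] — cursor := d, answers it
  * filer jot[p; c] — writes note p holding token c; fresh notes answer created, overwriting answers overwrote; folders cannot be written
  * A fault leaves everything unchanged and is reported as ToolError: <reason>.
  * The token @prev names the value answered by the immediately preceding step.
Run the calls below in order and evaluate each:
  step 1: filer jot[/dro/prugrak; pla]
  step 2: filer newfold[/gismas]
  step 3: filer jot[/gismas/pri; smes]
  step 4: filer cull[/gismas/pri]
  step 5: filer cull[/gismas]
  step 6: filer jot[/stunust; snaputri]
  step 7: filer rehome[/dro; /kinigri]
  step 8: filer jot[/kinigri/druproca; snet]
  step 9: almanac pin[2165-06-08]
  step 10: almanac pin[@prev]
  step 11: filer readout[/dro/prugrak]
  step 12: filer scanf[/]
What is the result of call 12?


Answer: [kinigri/, stunust]

Derivation:
> filer jot p=/dro/prugrak c=pla
[out] created
> filer newfold p=/gismas
[out] ok
> filer jot p=/gismas/pri c=smes
[out] created
> filer cull p=/gismas/pri
[out] ok
> filer cull p=/gismas
[out] ok
> filer jot p=/stunust c=snaputri
[out] created
> filer rehome s=/dro d=/kinigri
[out] ok
> filer jot p=/kinigri/druproca c=snet
[out] created
> almanac pin d=2165-06-08
[out] 2165-06-08
> almanac pin d=@prev
[out] 2165-06-08
> filer readout p=/dro/prugrak
[out] ToolError: not found
> filer scanf p=/
[out] [kinigri/, stunust]


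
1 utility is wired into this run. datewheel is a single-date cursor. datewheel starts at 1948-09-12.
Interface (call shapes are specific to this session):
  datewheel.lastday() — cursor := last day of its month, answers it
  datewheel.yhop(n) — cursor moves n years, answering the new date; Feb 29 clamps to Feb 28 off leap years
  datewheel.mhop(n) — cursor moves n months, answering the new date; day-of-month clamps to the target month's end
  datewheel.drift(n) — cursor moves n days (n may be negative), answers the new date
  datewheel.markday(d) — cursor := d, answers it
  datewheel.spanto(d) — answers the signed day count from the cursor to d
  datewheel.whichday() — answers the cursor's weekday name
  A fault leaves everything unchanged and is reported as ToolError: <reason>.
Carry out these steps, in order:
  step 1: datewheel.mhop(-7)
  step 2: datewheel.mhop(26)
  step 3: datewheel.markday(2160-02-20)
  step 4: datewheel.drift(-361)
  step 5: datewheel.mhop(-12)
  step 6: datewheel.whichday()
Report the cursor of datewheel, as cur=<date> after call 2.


# 1. mhop(n=-7) == 1948-02-12
# 2. mhop(n=26) == 1950-04-12
# 3. markday(d=2160-02-20) == 2160-02-20
# 4. drift(n=-361) == 2159-02-24
# 5. mhop(n=-12) == 2158-02-24
# 6. whichday() == Friday

Answer: cur=1950-04-12


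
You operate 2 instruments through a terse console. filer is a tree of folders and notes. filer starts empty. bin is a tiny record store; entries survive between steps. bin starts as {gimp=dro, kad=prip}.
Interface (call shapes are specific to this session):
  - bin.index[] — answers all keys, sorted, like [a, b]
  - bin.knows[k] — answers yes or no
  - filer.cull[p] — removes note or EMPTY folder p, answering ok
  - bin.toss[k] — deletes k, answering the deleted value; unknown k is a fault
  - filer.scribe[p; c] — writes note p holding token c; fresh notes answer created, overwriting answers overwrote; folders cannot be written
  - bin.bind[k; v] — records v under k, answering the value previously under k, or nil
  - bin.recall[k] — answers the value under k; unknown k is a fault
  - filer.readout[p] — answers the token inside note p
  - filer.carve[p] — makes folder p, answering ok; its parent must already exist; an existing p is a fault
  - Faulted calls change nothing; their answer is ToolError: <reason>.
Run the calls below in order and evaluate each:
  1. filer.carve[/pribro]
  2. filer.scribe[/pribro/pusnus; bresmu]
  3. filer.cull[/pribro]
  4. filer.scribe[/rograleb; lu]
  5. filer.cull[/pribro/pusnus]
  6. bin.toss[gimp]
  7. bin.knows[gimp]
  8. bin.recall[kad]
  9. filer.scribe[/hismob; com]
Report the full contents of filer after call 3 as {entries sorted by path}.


% carve(p='/pribro') -> ok
% scribe(p='/pribro/pusnus', c='bresmu') -> created
% cull(p='/pribro') -> ToolError: not empty
% scribe(p='/rograleb', c='lu') -> created
% cull(p='/pribro/pusnus') -> ok
% toss(k='gimp') -> dro
% knows(k='gimp') -> no
% recall(k='kad') -> prip
% scribe(p='/hismob', c='com') -> created

Answer: {pribro/, pribro/pusnus=bresmu}


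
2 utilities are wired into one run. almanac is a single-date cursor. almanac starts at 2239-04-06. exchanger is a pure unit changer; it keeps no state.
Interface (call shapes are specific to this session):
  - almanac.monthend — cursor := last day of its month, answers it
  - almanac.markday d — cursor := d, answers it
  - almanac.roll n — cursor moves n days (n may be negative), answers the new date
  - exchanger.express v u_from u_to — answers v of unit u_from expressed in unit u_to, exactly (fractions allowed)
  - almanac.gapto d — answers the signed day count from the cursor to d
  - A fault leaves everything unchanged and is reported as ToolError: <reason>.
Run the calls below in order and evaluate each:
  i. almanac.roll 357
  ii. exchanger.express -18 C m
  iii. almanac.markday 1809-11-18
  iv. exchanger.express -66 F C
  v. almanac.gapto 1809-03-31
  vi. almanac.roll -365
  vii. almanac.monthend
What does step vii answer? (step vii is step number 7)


Act: almanac.roll[357]
Obs: 2240-03-28
Act: exchanger.express[-18; C; m]
Obs: ToolError: incompatible units
Act: almanac.markday[1809-11-18]
Obs: 1809-11-18
Act: exchanger.express[-66; F; C]
Obs: -490/9
Act: almanac.gapto[1809-03-31]
Obs: -232
Act: almanac.roll[-365]
Obs: 1808-11-18
Act: almanac.monthend[]
Obs: 1808-11-30

Answer: 1808-11-30
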